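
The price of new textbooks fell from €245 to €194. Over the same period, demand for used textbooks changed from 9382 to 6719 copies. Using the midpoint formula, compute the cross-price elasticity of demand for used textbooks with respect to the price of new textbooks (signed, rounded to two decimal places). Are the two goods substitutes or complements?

%ΔQ_{used textbooks} = (6719 − 9382)/avg = -2663/8050.5 = -0.330786…
%ΔP_{new textbooks} = (194 − 245)/avg = -51/219.5 = -0.232346…
E_cross = (-2663/8050.5) / (-51/219.5) = 1.4236…
E_cross > 0 ⇒ the goods are substitutes.

1.42; substitutes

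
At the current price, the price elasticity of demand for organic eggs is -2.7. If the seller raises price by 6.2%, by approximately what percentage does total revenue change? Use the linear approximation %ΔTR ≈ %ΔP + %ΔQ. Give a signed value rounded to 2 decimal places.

%ΔQ ≈ Ed × %ΔP = (-2.7) × (+6.2%) = -16.7400%
%ΔTR ≈ %ΔP + %ΔQ = (+6.2%) + (-16.7400%) = -10.5400%

-10.54%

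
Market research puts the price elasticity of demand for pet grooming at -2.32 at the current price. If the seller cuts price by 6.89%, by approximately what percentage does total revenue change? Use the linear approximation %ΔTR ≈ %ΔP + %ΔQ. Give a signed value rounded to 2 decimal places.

+9.09%

%ΔQ ≈ Ed × %ΔP = (-2.32) × (-6.89%) = +15.9848%
%ΔTR ≈ %ΔP + %ΔQ = (-6.89%) + (+15.9848%) = +9.0948%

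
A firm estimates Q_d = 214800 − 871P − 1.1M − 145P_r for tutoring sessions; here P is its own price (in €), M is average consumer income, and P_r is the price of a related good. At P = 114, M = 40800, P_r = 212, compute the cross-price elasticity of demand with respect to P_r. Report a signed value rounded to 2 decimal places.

At the given values, Q_d = 214800 − 871(114) − 1.1(40800) − 145(212) = 39886.
∂Q_d/∂P_r = -145.
E = (-145) × (212/39886) = -0.7706…

-0.77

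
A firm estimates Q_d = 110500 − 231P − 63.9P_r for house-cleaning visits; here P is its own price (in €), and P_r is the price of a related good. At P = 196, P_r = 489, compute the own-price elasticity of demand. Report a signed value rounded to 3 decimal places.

-1.333

At the given values, Q_d = 110500 − 231(196) − 63.9(489) = 33976.9.
∂Q_d/∂P = −231.
E = (-231) × (196/33976.9) = -1.33255…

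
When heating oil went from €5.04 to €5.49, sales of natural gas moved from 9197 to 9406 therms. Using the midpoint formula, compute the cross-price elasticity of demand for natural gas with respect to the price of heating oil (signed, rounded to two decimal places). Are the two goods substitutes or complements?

%ΔQ_{natural gas} = (9406 − 9197)/avg = 209/9301.5 = 0.022469…
%ΔP_{heating oil} = (5.49 − 5.04)/avg = 0.45/5.265 = 0.085470…
E_cross = (209/9301.5) / (0.45/5.265) = 0.2628…
E_cross > 0 ⇒ the goods are substitutes.

0.26; substitutes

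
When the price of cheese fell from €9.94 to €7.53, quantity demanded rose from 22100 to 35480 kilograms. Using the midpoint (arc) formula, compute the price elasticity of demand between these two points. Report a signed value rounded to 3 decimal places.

%ΔQ = (35480 − 22100) / [(22100 + 35480)/2] = 13380/28790 = 0.464744…
%ΔP = (7.53 − 9.94) / [(9.94 + 7.53)/2] = -2.41/8.735 = -0.275901…
Arc Ed = %ΔQ / %ΔP = (13380/28790) / (-2.41/8.735) = -1.68445…

-1.684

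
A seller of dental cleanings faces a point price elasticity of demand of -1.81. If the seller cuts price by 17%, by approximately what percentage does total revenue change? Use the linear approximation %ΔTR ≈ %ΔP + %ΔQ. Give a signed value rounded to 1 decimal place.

%ΔQ ≈ Ed × %ΔP = (-1.81) × (-17%) = +30.7700%
%ΔTR ≈ %ΔP + %ΔQ = (-17%) + (+30.7700%) = +13.7700%

+13.8%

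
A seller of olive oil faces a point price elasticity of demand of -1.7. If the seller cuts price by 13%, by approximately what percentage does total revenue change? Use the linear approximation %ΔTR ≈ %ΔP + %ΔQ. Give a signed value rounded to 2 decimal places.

+9.10%

%ΔQ ≈ Ed × %ΔP = (-1.7) × (-13%) = +22.1000%
%ΔTR ≈ %ΔP + %ΔQ = (-13%) + (+22.1000%) = +9.1000%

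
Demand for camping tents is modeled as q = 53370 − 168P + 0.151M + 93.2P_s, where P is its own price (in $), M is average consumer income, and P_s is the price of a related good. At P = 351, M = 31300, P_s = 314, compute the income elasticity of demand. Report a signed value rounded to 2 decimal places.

0.17

At the given values, q = 53370 − 168(351) + 0.151(31300) + 93.2(314) = 28393.1.
∂q/∂M = 0.151.
E = (0.151) × (31300/28393.1) = 0.1664…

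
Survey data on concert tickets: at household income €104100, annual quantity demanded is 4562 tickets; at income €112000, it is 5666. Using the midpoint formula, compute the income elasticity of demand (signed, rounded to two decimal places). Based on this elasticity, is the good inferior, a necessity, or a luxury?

2.95; luxury

%ΔQ = (5666 − 4562)/[( 4562 + 5666)/2] = 1104/5114 = 0.215877…
%ΔIncome = (112000 − 104100)/[( 104100 + 112000)/2] = 7900/108050 = 0.073114…
E_income = (1104/5114) / (7900/108050) = 2.9526…
E_income > 1 ⇒ normal good, luxury.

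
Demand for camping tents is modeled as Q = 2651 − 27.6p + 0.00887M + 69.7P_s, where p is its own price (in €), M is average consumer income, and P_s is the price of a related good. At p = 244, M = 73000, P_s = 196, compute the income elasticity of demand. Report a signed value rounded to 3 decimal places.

At the given values, Q = 2651 − 27.6(244) + 0.00887(73000) + 69.7(196) = 10225.31.
∂Q/∂M = 0.00887.
E = (0.00887) × (73000/10225.31) = 0.06332…

0.063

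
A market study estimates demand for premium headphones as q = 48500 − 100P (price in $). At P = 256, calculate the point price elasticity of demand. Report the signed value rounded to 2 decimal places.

dq/dP = −100. At P = 256, q = 48500 − 100(256) = 22900.
Ed = (dq/dP)·(P/q) = −100 × (256/22900) = -1.1179…

-1.12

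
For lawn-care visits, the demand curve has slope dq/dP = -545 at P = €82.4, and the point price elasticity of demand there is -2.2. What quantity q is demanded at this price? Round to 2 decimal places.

Ed = (dq/dP)·(P/q) ⇒ q = (dq/dP)·P/Ed = (-545)·82.4/(-2.2) = 20412.7272…

20412.73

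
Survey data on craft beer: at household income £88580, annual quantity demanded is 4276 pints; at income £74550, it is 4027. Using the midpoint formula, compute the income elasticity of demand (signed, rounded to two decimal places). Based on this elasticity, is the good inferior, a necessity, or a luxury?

0.35; necessity

%ΔQ = (4027 − 4276)/[( 4276 + 4027)/2] = -249/4151.5 = -0.059978…
%ΔIncome = (74550 − 88580)/[( 88580 + 74550)/2] = -14030/81565 = -0.172010…
E_income = (-249/4151.5) / (-14030/81565) = 0.3486…
0 < E_income < 1 ⇒ normal good, necessity.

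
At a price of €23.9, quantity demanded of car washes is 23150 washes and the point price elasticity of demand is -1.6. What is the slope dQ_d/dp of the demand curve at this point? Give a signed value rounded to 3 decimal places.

Ed = (dQ_d/dp)·(p/Q_d) ⇒ dQ_d/dp = Ed·Q_d/p = (-1.6)·23150/23.9 = -1549.79079…

-1549.791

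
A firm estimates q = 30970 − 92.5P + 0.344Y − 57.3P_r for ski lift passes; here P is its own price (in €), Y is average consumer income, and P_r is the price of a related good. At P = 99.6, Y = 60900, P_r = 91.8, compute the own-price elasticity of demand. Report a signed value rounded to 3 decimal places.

-0.246

At the given values, q = 30970 − 92.5(99.6) + 0.344(60900) − 57.3(91.8) = 37446.46.
∂q/∂P = −92.5.
E = (-92.5) × (99.6/37446.46) = -0.24603…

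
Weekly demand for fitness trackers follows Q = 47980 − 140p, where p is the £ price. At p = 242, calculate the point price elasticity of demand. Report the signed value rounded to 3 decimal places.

-2.403

dQ/dp = −140. At p = 242, Q = 47980 − 140(242) = 14100.
Ed = (dQ/dp)·(p/Q) = −140 × (242/14100) = -2.40283…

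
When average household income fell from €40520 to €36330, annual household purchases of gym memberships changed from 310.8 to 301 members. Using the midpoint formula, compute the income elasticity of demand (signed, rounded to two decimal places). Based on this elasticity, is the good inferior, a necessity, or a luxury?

0.29; necessity

%ΔQ = (301 − 310.8)/[( 310.8 + 301)/2] = -9.8/305.9 = -0.032036…
%ΔIncome = (36330 − 40520)/[( 40520 + 36330)/2] = -4190/38425 = -0.109043…
E_income = (-9.8/305.9) / (-4190/38425) = 0.2937…
0 < E_income < 1 ⇒ normal good, necessity.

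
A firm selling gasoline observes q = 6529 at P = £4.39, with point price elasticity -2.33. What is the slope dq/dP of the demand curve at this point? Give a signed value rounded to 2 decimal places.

Ed = (dq/dP)·(P/q) ⇒ dq/dP = Ed·q/P = (-2.33)·6529/4.39 = -3465.2779…

-3465.28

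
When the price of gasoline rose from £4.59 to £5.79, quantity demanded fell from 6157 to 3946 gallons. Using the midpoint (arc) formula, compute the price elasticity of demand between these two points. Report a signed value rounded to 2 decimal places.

-1.89

%ΔQ = (3946 − 6157) / [(6157 + 3946)/2] = -2211/5051.5 = -0.437691…
%ΔP = (5.79 − 4.59) / [(4.59 + 5.79)/2] = 1.2/5.19 = 0.231213…
Arc Ed = %ΔQ / %ΔP = (-2211/5051.5) / (1.2/5.19) = -1.8930…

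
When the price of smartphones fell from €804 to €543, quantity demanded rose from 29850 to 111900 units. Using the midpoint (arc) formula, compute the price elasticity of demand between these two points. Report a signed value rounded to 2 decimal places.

%ΔQ = (111900 − 29850) / [(29850 + 111900)/2] = 82050/70875 = 1.157671…
%ΔP = (543 − 804) / [(804 + 543)/2] = -261/673.5 = -0.387527…
Arc Ed = %ΔQ / %ΔP = (82050/70875) / (-261/673.5) = -2.9873…

-2.99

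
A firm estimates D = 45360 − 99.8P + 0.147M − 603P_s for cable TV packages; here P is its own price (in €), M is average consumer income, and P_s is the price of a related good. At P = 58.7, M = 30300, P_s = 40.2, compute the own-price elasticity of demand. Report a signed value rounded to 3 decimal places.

-0.297

At the given values, D = 45360 − 99.8(58.7) + 0.147(30300) − 603(40.2) = 19715.24.
∂D/∂P = −99.8.
E = (-99.8) × (58.7/19715.24) = -0.29714…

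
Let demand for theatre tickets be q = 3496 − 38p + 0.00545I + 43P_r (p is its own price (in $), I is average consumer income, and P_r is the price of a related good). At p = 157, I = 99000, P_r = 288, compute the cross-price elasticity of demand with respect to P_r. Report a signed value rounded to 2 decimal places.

1.18

At the given values, q = 3496 − 38(157) + 0.00545(99000) + 43(288) = 10453.55.
∂q/∂P_r = 43.
E = (43) × (288/10453.55) = 1.1846…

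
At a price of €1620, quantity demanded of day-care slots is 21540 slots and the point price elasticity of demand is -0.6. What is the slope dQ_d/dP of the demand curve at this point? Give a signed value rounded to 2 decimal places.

Ed = (dQ_d/dP)·(P/Q_d) ⇒ dQ_d/dP = Ed·Q_d/P = (-0.6)·21540/1620 = -7.9777…

-7.98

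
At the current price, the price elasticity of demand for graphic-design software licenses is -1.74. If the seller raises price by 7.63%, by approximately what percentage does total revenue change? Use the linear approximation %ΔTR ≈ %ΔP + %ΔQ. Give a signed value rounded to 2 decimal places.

%ΔQ ≈ Ed × %ΔP = (-1.74) × (+7.63%) = -13.2762%
%ΔTR ≈ %ΔP + %ΔQ = (+7.63%) + (-13.2762%) = -5.6462%

-5.65%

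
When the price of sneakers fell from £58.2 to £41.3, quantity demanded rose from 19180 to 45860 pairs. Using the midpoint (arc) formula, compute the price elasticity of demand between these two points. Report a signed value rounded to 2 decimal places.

-2.42

%ΔQ = (45860 − 19180) / [(19180 + 45860)/2] = 26680/32520 = 0.820418…
%ΔP = (41.3 − 58.2) / [(58.2 + 41.3)/2] = -16.9/49.75 = -0.339698…
Arc Ed = %ΔQ / %ΔP = (26680/32520) / (-16.9/49.75) = -2.4151…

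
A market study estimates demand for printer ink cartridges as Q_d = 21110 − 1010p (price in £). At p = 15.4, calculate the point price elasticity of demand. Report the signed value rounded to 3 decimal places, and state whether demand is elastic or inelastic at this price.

dQ_d/dp = −1010. At p = 15.4, Q_d = 21110 − 1010(15.4) = 5556.
Ed = (dQ_d/dp)·(p/Q_d) = −1010 × (15.4/5556) = -2.79949…
|Ed| = 2.799 > 1, so demand is elastic.

-2.799; elastic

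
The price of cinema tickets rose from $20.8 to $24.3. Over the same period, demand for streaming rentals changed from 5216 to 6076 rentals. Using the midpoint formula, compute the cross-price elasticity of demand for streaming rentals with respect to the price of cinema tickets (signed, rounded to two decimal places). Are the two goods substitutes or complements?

%ΔQ_{streaming rentals} = (6076 − 5216)/avg = 860/5646 = 0.152320…
%ΔP_{cinema tickets} = (24.3 − 20.8)/avg = 3.5/22.55 = 0.155210…
E_cross = (860/5646) / (3.5/22.55) = 0.9813…
E_cross > 0 ⇒ the goods are substitutes.

0.98; substitutes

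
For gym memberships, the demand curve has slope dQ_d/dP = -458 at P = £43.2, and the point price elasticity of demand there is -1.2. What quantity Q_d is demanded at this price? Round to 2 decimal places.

16488.00

Ed = (dQ_d/dP)·(P/Q_d) ⇒ Q_d = (dQ_d/dP)·P/Ed = (-458)·43.2/(-1.2) = 16488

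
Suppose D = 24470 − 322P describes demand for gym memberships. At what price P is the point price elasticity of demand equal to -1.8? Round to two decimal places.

Ed = −322P/(24470 − 322P). Set this equal to -1.8:
322P = 1.8·(24470 − 322P) ⇒ 322P(1 + 1.8) = 1.8·24470
P = 1.8·24470 / (322·2.8) = 48.8531…

48.85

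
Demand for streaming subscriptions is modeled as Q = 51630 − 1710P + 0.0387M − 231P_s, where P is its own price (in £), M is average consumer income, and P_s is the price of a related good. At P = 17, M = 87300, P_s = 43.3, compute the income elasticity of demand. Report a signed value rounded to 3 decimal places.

At the given values, Q = 51630 − 1710(17) + 0.0387(87300) − 231(43.3) = 15936.21.
∂Q/∂M = 0.0387.
E = (0.0387) × (87300/15936.21) = 0.21200…

0.212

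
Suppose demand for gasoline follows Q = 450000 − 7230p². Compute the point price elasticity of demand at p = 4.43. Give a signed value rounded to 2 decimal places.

-0.92

dQ/dp = −2·7230·p = -64057.8. At p = 4.43, Q = 308111.973.
Ed = (dQ/dp)·(p/Q) = (-64057.8) × (4.43/308111.973) = -0.9210…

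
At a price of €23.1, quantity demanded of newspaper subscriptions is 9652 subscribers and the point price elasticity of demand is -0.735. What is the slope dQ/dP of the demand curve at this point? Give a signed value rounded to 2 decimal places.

Ed = (dQ/dP)·(P/Q) ⇒ dQ/dP = Ed·Q/P = (-0.735)·9652/23.1 = -307.1090…

-307.11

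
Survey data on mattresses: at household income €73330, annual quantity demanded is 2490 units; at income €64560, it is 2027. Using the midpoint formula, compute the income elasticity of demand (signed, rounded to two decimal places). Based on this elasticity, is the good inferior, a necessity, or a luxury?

1.61; luxury

%ΔQ = (2027 − 2490)/[( 2490 + 2027)/2] = -463/2258.5 = -0.205003…
%ΔIncome = (64560 − 73330)/[( 73330 + 64560)/2] = -8770/68945 = -0.127202…
E_income = (-463/2258.5) / (-8770/68945) = 1.6116…
E_income > 1 ⇒ normal good, luxury.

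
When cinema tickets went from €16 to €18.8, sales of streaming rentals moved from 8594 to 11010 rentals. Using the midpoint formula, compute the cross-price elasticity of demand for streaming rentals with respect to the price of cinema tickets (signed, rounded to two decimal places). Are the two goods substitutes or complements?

%ΔQ_{streaming rentals} = (11010 − 8594)/avg = 2416/9802 = 0.246480…
%ΔP_{cinema tickets} = (18.8 − 16)/avg = 2.8/17.4 = 0.160919…
E_cross = (2416/9802) / (2.8/17.4) = 1.5316…
E_cross > 0 ⇒ the goods are substitutes.

1.53; substitutes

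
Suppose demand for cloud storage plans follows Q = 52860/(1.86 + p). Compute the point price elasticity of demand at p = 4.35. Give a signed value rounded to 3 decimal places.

-0.700

dQ/dp = −52860/(1.86 + p)² = -1370.7. At p = 4.35, Q = 8512.08.
Ed = (dQ/dp)·(p/Q) = (-1370.7) × (4.35/8512.08) = -0.70048…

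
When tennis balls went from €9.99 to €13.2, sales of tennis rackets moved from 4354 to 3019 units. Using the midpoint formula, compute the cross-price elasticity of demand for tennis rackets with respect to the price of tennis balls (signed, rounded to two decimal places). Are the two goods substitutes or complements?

-1.31; complements

%ΔQ_{tennis rackets} = (3019 − 4354)/avg = -1335/3686.5 = -0.362132…
%ΔP_{tennis balls} = (13.2 − 9.99)/avg = 3.21/11.595 = 0.276843…
E_cross = (-1335/3686.5) / (3.21/11.595) = -1.3080…
E_cross < 0 ⇒ the goods are complements.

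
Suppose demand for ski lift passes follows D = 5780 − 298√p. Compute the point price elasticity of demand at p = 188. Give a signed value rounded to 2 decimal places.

-1.21

dD/dp = −298/(2√p) = -10.8669. At p = 188, D = 1694.03.
Ed = (dD/dp)·(p/D) = (-10.8669) × (188/1694.03) = -1.2059…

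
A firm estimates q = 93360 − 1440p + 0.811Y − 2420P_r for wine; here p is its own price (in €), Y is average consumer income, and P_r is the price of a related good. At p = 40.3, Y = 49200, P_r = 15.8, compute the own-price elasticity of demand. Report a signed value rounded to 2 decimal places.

-1.57

At the given values, q = 93360 − 1440(40.3) + 0.811(49200) − 2420(15.8) = 36993.2.
∂q/∂p = −1440.
E = (-1440) × (40.3/36993.2) = -1.5687…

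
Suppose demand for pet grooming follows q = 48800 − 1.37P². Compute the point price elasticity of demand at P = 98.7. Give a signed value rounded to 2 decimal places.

-0.75

dq/dP = −2·1.37·P = -270.438. At P = 98.7, q = 35453.8847.
Ed = (dq/dP)·(P/q) = (-270.438) × (98.7/35453.8847) = -0.7528…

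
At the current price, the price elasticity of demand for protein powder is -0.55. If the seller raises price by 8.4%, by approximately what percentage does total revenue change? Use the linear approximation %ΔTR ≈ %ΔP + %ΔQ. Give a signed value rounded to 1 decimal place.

+3.8%

%ΔQ ≈ Ed × %ΔP = (-0.55) × (+8.4%) = -4.6200%
%ΔTR ≈ %ΔP + %ΔQ = (+8.4%) + (-4.6200%) = +3.7800%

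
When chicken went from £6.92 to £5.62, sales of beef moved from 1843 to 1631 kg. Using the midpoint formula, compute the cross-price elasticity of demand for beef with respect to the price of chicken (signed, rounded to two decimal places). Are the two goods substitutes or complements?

0.59; substitutes

%ΔQ_{beef} = (1631 − 1843)/avg = -212/1737 = -0.122049…
%ΔP_{chicken} = (5.62 − 6.92)/avg = -1.3/6.27 = -0.207336…
E_cross = (-212/1737) / (-1.3/6.27) = 0.5886…
E_cross > 0 ⇒ the goods are substitutes.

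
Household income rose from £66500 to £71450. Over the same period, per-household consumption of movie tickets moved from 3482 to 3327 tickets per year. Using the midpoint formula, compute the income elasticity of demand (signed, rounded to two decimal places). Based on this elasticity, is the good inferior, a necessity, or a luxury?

%ΔQ = (3327 − 3482)/[( 3482 + 3327)/2] = -155/3404.5 = -0.045527…
%ΔIncome = (71450 − 66500)/[( 66500 + 71450)/2] = 4950/68975 = 0.071765…
E_income = (-155/3404.5) / (4950/68975) = -0.6344…
E_income < 0 ⇒ inferior good.

-0.63; inferior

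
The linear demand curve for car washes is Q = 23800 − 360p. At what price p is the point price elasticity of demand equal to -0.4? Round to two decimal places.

18.89

Ed = −360p/(23800 − 360p). Set this equal to -0.4:
360p = 0.4·(23800 − 360p) ⇒ 360p(1 + 0.4) = 0.4·23800
p = 0.4·23800 / (360·1.4) = 18.8888…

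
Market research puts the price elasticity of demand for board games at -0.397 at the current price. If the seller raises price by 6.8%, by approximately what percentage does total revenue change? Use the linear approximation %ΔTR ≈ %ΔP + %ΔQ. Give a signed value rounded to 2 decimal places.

%ΔQ ≈ Ed × %ΔP = (-0.397) × (+6.8%) = -2.6996%
%ΔTR ≈ %ΔP + %ΔQ = (+6.8%) + (-2.6996%) = +4.1004%

+4.10%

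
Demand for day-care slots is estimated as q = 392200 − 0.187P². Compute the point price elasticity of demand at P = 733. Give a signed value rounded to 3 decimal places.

dq/dP = −2·0.187·P = -274.142. At P = 733, q = 291726.957.
Ed = (dq/dP)·(P/q) = (-274.142) × (733/291726.957) = -0.68881…

-0.689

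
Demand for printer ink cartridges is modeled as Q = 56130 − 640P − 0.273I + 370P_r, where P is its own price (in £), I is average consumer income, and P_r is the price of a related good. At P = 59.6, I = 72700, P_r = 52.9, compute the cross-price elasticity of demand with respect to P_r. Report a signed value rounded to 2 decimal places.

1.11

At the given values, Q = 56130 − 640(59.6) − 0.273(72700) + 370(52.9) = 17711.9.
∂Q/∂P_r = 370.
E = (370) × (52.9/17711.9) = 1.1050…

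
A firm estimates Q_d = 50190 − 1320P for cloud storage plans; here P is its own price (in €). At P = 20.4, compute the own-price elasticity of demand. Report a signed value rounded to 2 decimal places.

At the given values, Q_d = 50190 − 1320(20.4) = 23262.
∂Q_d/∂P = −1320.
E = (-1320) × (20.4/23262) = -1.1575…

-1.16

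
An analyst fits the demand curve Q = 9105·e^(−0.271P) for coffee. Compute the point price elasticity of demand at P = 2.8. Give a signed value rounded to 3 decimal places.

-0.759

dQ/dP = −0.271·Q = -1155.33. At P = 2.8, Q = 4263.22.
Ed = (dQ/dP)·(P/Q) = (-1155.33) × (2.8/4263.22) = -0.7588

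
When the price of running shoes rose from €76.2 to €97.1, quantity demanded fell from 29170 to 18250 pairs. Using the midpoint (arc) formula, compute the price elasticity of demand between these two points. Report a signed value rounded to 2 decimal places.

-1.91

%ΔQ = (18250 − 29170) / [(29170 + 18250)/2] = -10920/23710 = -0.460565…
%ΔP = (97.1 − 76.2) / [(76.2 + 97.1)/2] = 20.9/86.65 = 0.241200…
Arc Ed = %ΔQ / %ΔP = (-10920/23710) / (20.9/86.65) = -1.9094…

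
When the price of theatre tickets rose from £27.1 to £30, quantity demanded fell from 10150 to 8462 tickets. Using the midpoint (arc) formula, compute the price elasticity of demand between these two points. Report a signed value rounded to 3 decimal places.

-1.786

%ΔQ = (8462 − 10150) / [(10150 + 8462)/2] = -1688/9306 = -0.181388…
%ΔP = (30 − 27.1) / [(27.1 + 30)/2] = 2.9/28.55 = 0.101576…
Arc Ed = %ΔQ / %ΔP = (-1688/9306) / (2.9/28.55) = -1.78573…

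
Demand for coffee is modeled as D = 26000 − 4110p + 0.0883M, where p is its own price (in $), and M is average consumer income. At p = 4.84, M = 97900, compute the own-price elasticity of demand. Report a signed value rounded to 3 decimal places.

At the given values, D = 26000 − 4110(4.84) + 0.0883(97900) = 14752.17.
∂D/∂p = −4110.
E = (-4110) × (4.84/14752.17) = -1.34843…

-1.348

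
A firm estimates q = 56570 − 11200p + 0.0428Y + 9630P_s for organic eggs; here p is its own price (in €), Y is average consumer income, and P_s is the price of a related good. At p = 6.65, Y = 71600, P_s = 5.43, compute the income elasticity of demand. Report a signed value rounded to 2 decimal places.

0.08

At the given values, q = 56570 − 11200(6.65) + 0.0428(71600) + 9630(5.43) = 37445.38.
∂q/∂Y = 0.0428.
E = (0.0428) × (71600/37445.38) = 0.0818…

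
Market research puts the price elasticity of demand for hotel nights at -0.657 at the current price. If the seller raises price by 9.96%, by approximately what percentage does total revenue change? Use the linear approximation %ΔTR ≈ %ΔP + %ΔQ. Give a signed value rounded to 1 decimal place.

+3.4%

%ΔQ ≈ Ed × %ΔP = (-0.657) × (+9.96%) = -6.5437%
%ΔTR ≈ %ΔP + %ΔQ = (+9.96%) + (-6.5437%) = +3.4163%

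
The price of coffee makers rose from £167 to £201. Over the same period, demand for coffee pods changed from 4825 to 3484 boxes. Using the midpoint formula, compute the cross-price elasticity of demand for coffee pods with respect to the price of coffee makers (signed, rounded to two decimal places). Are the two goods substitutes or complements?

-1.75; complements

%ΔQ_{coffee pods} = (3484 − 4825)/avg = -1341/4154.5 = -0.322782…
%ΔP_{coffee makers} = (201 − 167)/avg = 34/184 = 0.184782…
E_cross = (-1341/4154.5) / (34/184) = -1.7468…
E_cross < 0 ⇒ the goods are complements.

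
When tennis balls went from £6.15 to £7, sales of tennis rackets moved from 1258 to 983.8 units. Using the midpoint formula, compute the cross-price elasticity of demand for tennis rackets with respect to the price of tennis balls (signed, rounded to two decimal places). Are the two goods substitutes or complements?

-1.89; complements

%ΔQ_{tennis rackets} = (983.8 − 1258)/avg = -274.2/1120.9 = -0.244624…
%ΔP_{tennis balls} = (7 − 6.15)/avg = 0.85/6.575 = 0.129277…
E_cross = (-274.2/1120.9) / (0.85/6.575) = -1.8922…
E_cross < 0 ⇒ the goods are complements.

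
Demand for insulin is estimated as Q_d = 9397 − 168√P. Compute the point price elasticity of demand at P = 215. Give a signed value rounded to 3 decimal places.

-0.178

dQ_d/dP = −168/(2√P) = -5.72875. At P = 215, Q_d = 6933.64.
Ed = (dQ_d/dP)·(P/Q_d) = (-5.72875) × (215/6933.64) = -0.17763…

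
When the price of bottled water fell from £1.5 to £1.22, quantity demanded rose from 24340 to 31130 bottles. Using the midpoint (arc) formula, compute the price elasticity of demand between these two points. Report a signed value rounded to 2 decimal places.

-1.19

%ΔQ = (31130 − 24340) / [(24340 + 31130)/2] = 6790/27735 = 0.244817…
%ΔP = (1.22 − 1.5) / [(1.5 + 1.22)/2] = -0.28/1.36 = -0.205882…
Arc Ed = %ΔQ / %ΔP = (6790/27735) / (-0.28/1.36) = -1.1891…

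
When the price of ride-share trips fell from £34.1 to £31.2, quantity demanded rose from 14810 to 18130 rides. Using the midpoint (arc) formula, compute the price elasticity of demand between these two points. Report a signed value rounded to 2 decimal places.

-2.27

%ΔQ = (18130 − 14810) / [(14810 + 18130)/2] = 3320/16470 = 0.201578…
%ΔP = (31.2 − 34.1) / [(34.1 + 31.2)/2] = -2.9/32.65 = -0.088820…
Arc Ed = %ΔQ / %ΔP = (3320/16470) / (-2.9/32.65) = -2.2694…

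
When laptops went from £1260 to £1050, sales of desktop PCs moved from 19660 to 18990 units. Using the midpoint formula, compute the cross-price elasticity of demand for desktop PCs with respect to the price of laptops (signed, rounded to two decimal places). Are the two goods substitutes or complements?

%ΔQ_{desktop PCs} = (18990 − 19660)/avg = -670/19325 = -0.034670…
%ΔP_{laptops} = (1050 − 1260)/avg = -210/1155 = -0.181818…
E_cross = (-670/19325) / (-210/1155) = 0.1906…
E_cross > 0 ⇒ the goods are substitutes.

0.19; substitutes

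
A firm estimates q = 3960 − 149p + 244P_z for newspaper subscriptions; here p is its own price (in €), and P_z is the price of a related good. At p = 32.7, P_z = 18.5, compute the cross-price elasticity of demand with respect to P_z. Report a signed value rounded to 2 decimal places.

At the given values, q = 3960 − 149(32.7) + 244(18.5) = 3601.7.
∂q/∂P_z = 244.
E = (244) × (18.5/3601.7) = 1.2532…

1.25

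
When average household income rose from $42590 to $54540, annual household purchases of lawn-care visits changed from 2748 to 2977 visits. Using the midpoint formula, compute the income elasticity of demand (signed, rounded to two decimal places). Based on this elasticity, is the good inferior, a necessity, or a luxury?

%ΔQ = (2977 − 2748)/[( 2748 + 2977)/2] = 229/2862.5 = 0.08
%ΔIncome = (54540 − 42590)/[( 42590 + 54540)/2] = 11950/48565 = 0.246061…
E_income = (229/2862.5) / (11950/48565) = 0.3251…
0 < E_income < 1 ⇒ normal good, necessity.

0.33; necessity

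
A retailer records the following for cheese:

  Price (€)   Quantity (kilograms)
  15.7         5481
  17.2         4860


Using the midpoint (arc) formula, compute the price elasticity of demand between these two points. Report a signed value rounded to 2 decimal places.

%ΔQ = (4860 − 5481) / [(5481 + 4860)/2] = -621/5170.5 = -0.120104…
%ΔP = (17.2 − 15.7) / [(15.7 + 17.2)/2] = 1.5/16.45 = 0.091185…
Arc Ed = %ΔQ / %ΔP = (-621/5170.5) / (1.5/16.45) = -1.3171…

-1.32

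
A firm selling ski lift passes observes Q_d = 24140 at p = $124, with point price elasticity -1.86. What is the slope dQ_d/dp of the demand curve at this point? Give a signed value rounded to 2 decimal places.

-362.10

Ed = (dQ_d/dp)·(p/Q_d) ⇒ dQ_d/dp = Ed·Q_d/p = (-1.86)·24140/124 = -362.1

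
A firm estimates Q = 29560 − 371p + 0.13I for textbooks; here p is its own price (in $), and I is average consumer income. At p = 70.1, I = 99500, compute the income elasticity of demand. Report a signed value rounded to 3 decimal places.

0.785

At the given values, Q = 29560 − 371(70.1) + 0.13(99500) = 16487.9.
∂Q/∂I = 0.13.
E = (0.13) × (99500/16487.9) = 0.78451…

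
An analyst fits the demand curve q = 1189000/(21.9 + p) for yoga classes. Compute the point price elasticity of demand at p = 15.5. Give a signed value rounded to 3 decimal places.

-0.414

dq/dp = −1189000/(21.9 + p)² = -850.039. At p = 15.5, q = 31791.4.
Ed = (dq/dp)·(p/q) = (-850.039) × (15.5/31791.4) = -0.41443…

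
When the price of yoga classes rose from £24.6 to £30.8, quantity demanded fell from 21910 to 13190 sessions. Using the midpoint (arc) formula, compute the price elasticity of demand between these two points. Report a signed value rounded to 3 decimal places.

-2.220

%ΔQ = (13190 − 21910) / [(21910 + 13190)/2] = -8720/17550 = -0.496866…
%ΔP = (30.8 − 24.6) / [(24.6 + 30.8)/2] = 6.2/27.7 = 0.223826…
Arc Ed = %ΔQ / %ΔP = (-8720/17550) / (6.2/27.7) = -2.21986…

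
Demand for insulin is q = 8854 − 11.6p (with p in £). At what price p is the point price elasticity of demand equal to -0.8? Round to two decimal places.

Ed = −11.6p/(8854 − 11.6p). Set this equal to -0.8:
11.6p = 0.8·(8854 − 11.6p) ⇒ 11.6p(1 + 0.8) = 0.8·8854
p = 0.8·8854 / (11.6·1.8) = 339.2337…

339.23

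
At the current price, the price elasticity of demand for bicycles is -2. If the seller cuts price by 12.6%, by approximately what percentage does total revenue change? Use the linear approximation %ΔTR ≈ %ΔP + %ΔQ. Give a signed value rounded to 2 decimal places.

+12.60%

%ΔQ ≈ Ed × %ΔP = (-2) × (-12.6%) = +25.2000%
%ΔTR ≈ %ΔP + %ΔQ = (-12.6%) + (+25.2000%) = +12.6000%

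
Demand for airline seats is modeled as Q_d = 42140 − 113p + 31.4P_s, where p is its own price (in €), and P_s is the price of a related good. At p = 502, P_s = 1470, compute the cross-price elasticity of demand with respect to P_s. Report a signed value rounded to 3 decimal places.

1.462

At the given values, Q_d = 42140 − 113(502) + 31.4(1470) = 31572.
∂Q_d/∂P_s = 31.4.
E = (31.4) × (1470/31572) = 1.46199…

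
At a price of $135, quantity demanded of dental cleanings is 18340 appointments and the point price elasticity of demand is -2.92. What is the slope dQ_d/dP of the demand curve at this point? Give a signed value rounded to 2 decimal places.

Ed = (dQ_d/dP)·(P/Q_d) ⇒ dQ_d/dP = Ed·Q_d/P = (-2.92)·18340/135 = -396.6874…

-396.69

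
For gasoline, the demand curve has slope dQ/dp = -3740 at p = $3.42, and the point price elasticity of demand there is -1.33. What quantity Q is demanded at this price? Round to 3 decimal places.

9617.143

Ed = (dQ/dp)·(p/Q) ⇒ Q = (dQ/dp)·p/Ed = (-3740)·3.42/(-1.33) = 9617.14285…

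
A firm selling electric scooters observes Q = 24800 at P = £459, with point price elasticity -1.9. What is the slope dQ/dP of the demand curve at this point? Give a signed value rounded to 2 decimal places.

-102.66

Ed = (dQ/dP)·(P/Q) ⇒ dQ/dP = Ed·Q/P = (-1.9)·24800/459 = -102.6579…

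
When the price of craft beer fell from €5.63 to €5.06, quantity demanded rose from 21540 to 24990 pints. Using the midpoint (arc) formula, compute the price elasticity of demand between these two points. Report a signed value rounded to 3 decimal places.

-1.391

%ΔQ = (24990 − 21540) / [(21540 + 24990)/2] = 3450/23265 = 0.148291…
%ΔP = (5.06 − 5.63) / [(5.63 + 5.06)/2] = -0.57/5.345 = -0.106641…
Arc Ed = %ΔQ / %ΔP = (3450/23265) / (-0.57/5.345) = -1.39055…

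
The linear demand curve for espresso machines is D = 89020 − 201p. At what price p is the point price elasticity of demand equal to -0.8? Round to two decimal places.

Ed = −201p/(89020 − 201p). Set this equal to -0.8:
201p = 0.8·(89020 − 201p) ⇒ 201p(1 + 0.8) = 0.8·89020
p = 0.8·89020 / (201·1.8) = 196.8380…

196.84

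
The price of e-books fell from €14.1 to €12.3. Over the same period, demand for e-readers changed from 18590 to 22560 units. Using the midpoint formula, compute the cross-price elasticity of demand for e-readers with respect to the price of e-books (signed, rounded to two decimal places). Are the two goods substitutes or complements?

%ΔQ_{e-readers} = (22560 − 18590)/avg = 3970/20575 = 0.192952…
%ΔP_{e-books} = (12.3 − 14.1)/avg = -1.8/13.2 = -0.136363…
E_cross = (3970/20575) / (-1.8/13.2) = -1.4149…
E_cross < 0 ⇒ the goods are complements.

-1.41; complements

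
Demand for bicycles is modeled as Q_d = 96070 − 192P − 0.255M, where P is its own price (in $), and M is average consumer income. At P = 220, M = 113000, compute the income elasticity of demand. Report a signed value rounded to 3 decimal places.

At the given values, Q_d = 96070 − 192(220) − 0.255(113000) = 25015.
∂Q_d/∂M = -0.255.
E = (-0.255) × (113000/25015) = -1.15190…

-1.152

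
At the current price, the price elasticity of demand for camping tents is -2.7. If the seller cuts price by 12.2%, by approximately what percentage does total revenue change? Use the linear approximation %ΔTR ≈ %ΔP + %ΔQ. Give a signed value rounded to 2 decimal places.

+20.74%

%ΔQ ≈ Ed × %ΔP = (-2.7) × (-12.2%) = +32.9400%
%ΔTR ≈ %ΔP + %ΔQ = (-12.2%) + (+32.9400%) = +20.7400%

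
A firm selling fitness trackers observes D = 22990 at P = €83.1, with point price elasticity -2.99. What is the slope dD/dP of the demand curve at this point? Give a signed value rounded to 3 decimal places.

Ed = (dD/dP)·(P/D) ⇒ dD/dP = Ed·D/P = (-2.99)·22990/83.1 = -827.19735…

-827.197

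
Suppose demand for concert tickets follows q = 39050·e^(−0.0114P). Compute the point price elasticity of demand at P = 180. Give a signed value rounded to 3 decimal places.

dq/dP = −0.0114·q = -57.1944. At P = 180, q = 5017.05.
Ed = (dq/dP)·(P/q) = (-57.1944) × (180/5017.05) = -2.052

-2.052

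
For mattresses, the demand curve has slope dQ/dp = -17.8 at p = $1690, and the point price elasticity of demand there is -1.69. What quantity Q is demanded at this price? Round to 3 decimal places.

17800.000

Ed = (dQ/dp)·(p/Q) ⇒ Q = (dQ/dp)·p/Ed = (-17.8)·1690/(-1.69) = 17800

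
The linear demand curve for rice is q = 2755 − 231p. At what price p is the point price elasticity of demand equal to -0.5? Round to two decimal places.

3.98

Ed = −231p/(2755 − 231p). Set this equal to -0.5:
231p = 0.5·(2755 − 231p) ⇒ 231p(1 + 0.5) = 0.5·2755
p = 0.5·2755 / (231·1.5) = 3.9754…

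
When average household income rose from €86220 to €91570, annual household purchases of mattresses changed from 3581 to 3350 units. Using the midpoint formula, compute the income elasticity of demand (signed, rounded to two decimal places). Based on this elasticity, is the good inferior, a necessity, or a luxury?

-1.11; inferior

%ΔQ = (3350 − 3581)/[( 3581 + 3350)/2] = -231/3465.5 = -0.066657…
%ΔIncome = (91570 − 86220)/[( 86220 + 91570)/2] = 5350/88895 = 0.060183…
E_income = (-231/3465.5) / (5350/88895) = -1.1075…
E_income < 0 ⇒ inferior good.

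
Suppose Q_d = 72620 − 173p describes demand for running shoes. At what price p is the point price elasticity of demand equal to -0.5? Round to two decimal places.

139.92

Ed = −173p/(72620 − 173p). Set this equal to -0.5:
173p = 0.5·(72620 − 173p) ⇒ 173p(1 + 0.5) = 0.5·72620
p = 0.5·72620 / (173·1.5) = 139.9229…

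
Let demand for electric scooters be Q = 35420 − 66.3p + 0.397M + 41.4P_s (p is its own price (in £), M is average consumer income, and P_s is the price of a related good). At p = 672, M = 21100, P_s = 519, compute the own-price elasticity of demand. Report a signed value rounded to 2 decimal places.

At the given values, Q = 35420 − 66.3(672) + 0.397(21100) + 41.4(519) = 20729.7.
∂Q/∂p = −66.3.
E = (-66.3) × (672/20729.7) = -2.1492…

-2.15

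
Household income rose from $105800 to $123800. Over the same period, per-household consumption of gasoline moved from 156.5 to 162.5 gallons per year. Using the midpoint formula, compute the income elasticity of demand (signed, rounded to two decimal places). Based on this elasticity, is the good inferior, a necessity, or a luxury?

0.24; necessity

%ΔQ = (162.5 − 156.5)/[( 156.5 + 162.5)/2] = 6/159.5 = 0.037617…
%ΔIncome = (123800 − 105800)/[( 105800 + 123800)/2] = 18000/114800 = 0.156794…
E_income = (6/159.5) / (18000/114800) = 0.2399…
0 < E_income < 1 ⇒ normal good, necessity.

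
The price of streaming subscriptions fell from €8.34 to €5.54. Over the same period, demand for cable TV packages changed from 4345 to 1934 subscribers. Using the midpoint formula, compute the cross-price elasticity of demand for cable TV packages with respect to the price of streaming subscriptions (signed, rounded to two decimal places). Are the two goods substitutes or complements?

%ΔQ_{cable TV packages} = (1934 − 4345)/avg = -2411/3139.5 = -0.767956…
%ΔP_{streaming subscriptions} = (5.54 − 8.34)/avg = -2.8/6.94 = -0.403458…
E_cross = (-2411/3139.5) / (-2.8/6.94) = 1.9034…
E_cross > 0 ⇒ the goods are substitutes.

1.90; substitutes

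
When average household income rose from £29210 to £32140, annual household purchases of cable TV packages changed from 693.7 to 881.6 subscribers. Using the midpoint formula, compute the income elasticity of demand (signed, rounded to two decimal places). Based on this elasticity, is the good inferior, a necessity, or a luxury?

%ΔQ = (881.6 − 693.7)/[( 693.7 + 881.6)/2] = 187.9/787.65 = 0.238557…
%ΔIncome = (32140 − 29210)/[( 29210 + 32140)/2] = 2930/30675 = 0.095517…
E_income = (187.9/787.65) / (2930/30675) = 2.4975…
E_income > 1 ⇒ normal good, luxury.

2.50; luxury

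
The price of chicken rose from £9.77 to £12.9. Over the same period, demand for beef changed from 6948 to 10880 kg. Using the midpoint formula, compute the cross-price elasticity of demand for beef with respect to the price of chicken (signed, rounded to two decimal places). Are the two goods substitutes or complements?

1.60; substitutes

%ΔQ_{beef} = (10880 − 6948)/avg = 3932/8914 = 0.441103…
%ΔP_{chicken} = (12.9 − 9.77)/avg = 3.13/11.335 = 0.276135…
E_cross = (3932/8914) / (3.13/11.335) = 1.5974…
E_cross > 0 ⇒ the goods are substitutes.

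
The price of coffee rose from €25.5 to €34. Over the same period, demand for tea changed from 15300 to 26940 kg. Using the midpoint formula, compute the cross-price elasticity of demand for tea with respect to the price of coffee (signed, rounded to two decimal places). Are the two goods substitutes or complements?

1.93; substitutes

%ΔQ_{tea} = (26940 − 15300)/avg = 11640/21120 = 0.551136…
%ΔP_{coffee} = (34 − 25.5)/avg = 8.5/29.75 = 0.285714…
E_cross = (11640/21120) / (8.5/29.75) = 1.9289…
E_cross > 0 ⇒ the goods are substitutes.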